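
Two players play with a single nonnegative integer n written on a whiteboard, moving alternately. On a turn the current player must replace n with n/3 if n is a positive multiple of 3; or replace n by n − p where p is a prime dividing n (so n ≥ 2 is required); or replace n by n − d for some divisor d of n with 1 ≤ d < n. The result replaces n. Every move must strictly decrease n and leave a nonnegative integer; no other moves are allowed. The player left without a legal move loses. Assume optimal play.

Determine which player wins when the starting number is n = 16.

The first player wins.

Classify positions by backward induction: terminal positions (no move available) are L. From any other position, the mover wins iff some move reaches an L.
n=0: no move → L
n=1: no move → L
n=2: →0(L), so W
n=3: →0(L), so W
n=4: →2(W), 3(W) — all W, so L
n=5: →0(L), so W
n=6: →4(L), so W
n=7: →0(L), so W
n=8: →4(L), so W
n=9: →3(W), 6(W), 8(W) — all W, so L
n=10: →9(L), so W
n=11: →0(L), so W
n=12: →4(L), so W
n=13: →0(L), so W
n=14: →7(W), 12(W), 13(W) — all W, so L
n=15: →14(L), so W
n=16: →14(L), so W
From 16 the player to move can move to 14, reaching an L position.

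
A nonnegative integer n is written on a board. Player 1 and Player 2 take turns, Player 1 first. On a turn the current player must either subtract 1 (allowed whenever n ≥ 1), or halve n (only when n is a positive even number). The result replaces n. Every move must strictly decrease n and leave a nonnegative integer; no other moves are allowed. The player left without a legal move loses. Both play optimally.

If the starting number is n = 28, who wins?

Work bottom-up. With no move the player to move loses. Otherwise the position is W if at least one move leads to an L position for the opponent, and L if every move leads to a W.
n=0: no move → L
n=1: →0(L), so W
n=2: →1(W) only, which is W, so L
n=3: →2(L), so W
n=4: →2(L), so W
n=5: →4(W) only, which is W, so L
n=6: →5(L), so W
n=7: →6(W) only, which is W, so L
n=8: →7(L), so W
n=9: →8(W) only, which is W, so L
n=10: →5(L), so W
n=11: →10(W) only, which is W, so L
n=12: →11(L), so W
n=13: →12(W) only, which is W, so L
n=14: →7(L), so W
n=15: →14(W) only, which is W, so L
n=16: →15(L), so W
n=17: →16(W) only, which is W, so L
n=18: →9(L), so W
n=19: →18(W) only, which is W, so L
n=20: →19(L), so W
n=21: →20(W) only, which is W, so L
n=22: →11(L), so W
n=23: →22(W) only, which is W, so L
n=24: →23(L), so W
n=25: →24(W) only, which is W, so L
n=26: →13(L), so W
n=27: →26(W) only, which is W, so L
n=28: →27(L), so W
The starting position 28 is W: Player 1 should move to 27, handing over an L position.

Player 1 wins.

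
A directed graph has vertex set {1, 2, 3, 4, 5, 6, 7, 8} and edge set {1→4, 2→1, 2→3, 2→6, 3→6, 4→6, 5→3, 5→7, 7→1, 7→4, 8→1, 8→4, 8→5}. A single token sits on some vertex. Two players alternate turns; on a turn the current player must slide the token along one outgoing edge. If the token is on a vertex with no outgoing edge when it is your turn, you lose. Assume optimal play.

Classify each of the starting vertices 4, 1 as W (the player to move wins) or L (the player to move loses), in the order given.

4: W, 1: L

Work bottom-up. With no move the player to move loses. Otherwise the position is W if at least one move leads to an L position for the opponent, and L if every move leads to a W.
Every edge goes from a vertex to one that appears earlier in the order 6, 3, 4, 1, 7, 5, 2, 8, so processing vertices in that order labels each vertex after all of its successors.
6: no outgoing edge → L
3: →6(L), so W
4: →6(L), so W
1: →4(W) only, which is W, so L
7: →1(L), so W
5: →7(W), 3(W) — all W, so L
2: →1(L), so W
8: →5(L), so W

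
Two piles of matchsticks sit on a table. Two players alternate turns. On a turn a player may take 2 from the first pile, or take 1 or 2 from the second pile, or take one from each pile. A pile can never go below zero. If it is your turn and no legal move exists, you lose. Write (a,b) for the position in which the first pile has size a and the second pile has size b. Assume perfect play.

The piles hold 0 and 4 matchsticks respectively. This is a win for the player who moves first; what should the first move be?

Compute win/loss labels from the base case upward. A position with no move is L. Any other position is W if it can reach an L in one move, else L.
No move ever increases a pile, so every position that can arise here has a ≤ 0 and b ≤ 4; it is enough to label the cells with 0 ≤ a ≤ 0 and 0 ≤ b ≤ 4.
Every move lowers a or b (never raises either), so fill the grid row by row in increasing a, and left to right within a row: each cell's successors are then already labelled.
      b=0  b=1  b=2  b=3  b=4
a=0:    L    W    W    L    W
Cells with no legal move (terminal, hence L): (0,0).
The remaining L cells, each justified by listing all of its moves:
(0,3): only reaches (0,2)(W), (0,1)(W), all W → L
Every other cell has at least one move into one of the L cells above, so it is W.
From (0,4), the L positions reachable in one move are: (0,3).

Move to (0,3).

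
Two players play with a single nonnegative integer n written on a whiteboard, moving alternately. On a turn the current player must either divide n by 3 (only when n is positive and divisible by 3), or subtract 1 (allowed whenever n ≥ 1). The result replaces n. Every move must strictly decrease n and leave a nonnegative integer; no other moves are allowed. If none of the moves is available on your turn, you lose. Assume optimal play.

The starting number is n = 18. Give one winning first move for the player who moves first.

Move to 17.

Positions with no move are L. A position that does have a move is losing for the player to move precisely when every available move leads to a winning position for the opponent. Fill in the labels:
n=0: no move → L
n=1: W (go to 0, an L position)
n=2: L (sole option 1(W) is W)
n=3: W (go to 2, an L position)
n=4: L (sole option 3(W) is W)
n=5: W (go to 4, an L position)
n=6: W (go to 2, an L position)
n=7: L (sole option 6(W) is W)
n=8: W (go to 7, an L position)
n=9: L (options 3(W), 8(W) are all W)
n=10: W (go to 9, an L position)
n=11: L (sole option 10(W) is W)
n=12: W (go to 4, an L position)
n=13: L (sole option 12(W) is W)
n=14: W (go to 13, an L position)
n=15: L (options 5(W), 14(W) are all W)
n=16: W (go to 15, an L position)
n=17: L (sole option 16(W) is W)
n=18: W (go to 17, an L position)
From 18, the L positions reachable in one move are: 17.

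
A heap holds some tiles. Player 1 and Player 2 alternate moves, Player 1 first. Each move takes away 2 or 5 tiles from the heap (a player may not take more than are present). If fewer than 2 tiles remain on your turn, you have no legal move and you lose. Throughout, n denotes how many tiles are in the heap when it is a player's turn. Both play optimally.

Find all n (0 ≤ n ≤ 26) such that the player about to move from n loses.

0, 1, 4, 7, 8, 11, 14, 15, 18, 21, 22, 25

Classify positions by backward induction: terminal positions (no move available) are L. From any other position, the mover wins iff some move reaches an L.
n=0: no move → L
n=1: no move → L
n=2: can move to 0, which is L ⇒ W
n=3: can move to 1, which is L ⇒ W
n=4: the only move is to 2(W), a W ⇒ L
n=5: can move to 0, which is L ⇒ W
n=6: can move to 4, which is L ⇒ W
n=7: moves to 5(W), 2(W); every one is W ⇒ L
n=8: moves to 6(W), 3(W); every one is W ⇒ L
n=9: can move to 7, which is L ⇒ W
n=10: can move to 8, which is L ⇒ W
n=11: moves to 9(W), 6(W); every one is W ⇒ L
n=12: can move to 7, which is L ⇒ W
n=13: can move to 11, which is L ⇒ W
n=14: moves to 12(W), 9(W); every one is W ⇒ L
n=15: moves to 13(W), 10(W); every one is W ⇒ L
n=16: can move to 14, which is L ⇒ W
n=17: can move to 15, which is L ⇒ W
n=18: moves to 16(W), 13(W); every one is W ⇒ L
n=19: can move to 14, which is L ⇒ W
n=20: can move to 18, which is L ⇒ W
n=21: moves to 19(W), 16(W); every one is W ⇒ L
n=22: moves to 20(W), 17(W); every one is W ⇒ L
n=23: can move to 21, which is L ⇒ W
n=24: can move to 22, which is L ⇒ W
n=25: moves to 23(W), 20(W); every one is W ⇒ L
n=26: can move to 21, which is L ⇒ W
Reading off the rows marked L gives the requested list; there are 12 such values of n.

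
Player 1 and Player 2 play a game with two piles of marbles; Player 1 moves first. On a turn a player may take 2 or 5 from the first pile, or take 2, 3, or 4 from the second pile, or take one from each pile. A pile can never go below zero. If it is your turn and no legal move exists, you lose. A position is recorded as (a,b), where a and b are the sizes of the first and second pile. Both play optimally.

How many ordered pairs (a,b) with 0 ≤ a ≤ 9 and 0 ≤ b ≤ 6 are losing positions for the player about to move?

Work bottom-up. With no move the player to move loses. Otherwise the position is W if at least one move leads to an L position for the opponent, and L if every move leads to a W.
Every move lowers a or b (never raises either), so fill the grid row by row in increasing a, and left to right within a row: each cell's successors are then already labelled.
      b=0  b=1  b=2  b=3  b=4  b=5  b=6
a=0:    L    L    W    W    W    W    L
a=1:    L    W    W    W    W    L    L
a=2:    W    W    L    L    W    W    W
a=3:    W    L    L    W    W    W    W
a=4:    L    L    W    W    W    W    L
a=5:    W    W    W    L    L    W    W
a=6:    W    W    L    L    W    W    W
a=7:    L    L    W    W    W    W    L
a=8:    L    W    W    W    W    L    L
a=9:    W    W    L    L    W    W    W
Cells with no legal move (terminal, hence L): (0,0), (0,1), (1,0).
The remaining L cells, each justified by listing all of its moves:
(0,6): only reaches (0,4)(W), (0,3)(W), (0,2)(W), all W → L
(1,5): only reaches (1,3)(W), (1,2)(W), (1,1)(W), (0,4)(W), all W → L
(1,6): only reaches (1,4)(W), (1,3)(W), (1,2)(W), (0,5)(W), all W → L
(2,2): only reaches (0,2)(W), (2,0)(W), (1,1)(W), all W → L
(2,3): only reaches (0,3)(W), (2,1)(W), (2,0)(W), (1,2)(W), all W → L
(3,1): only reaches (1,1)(W), (2,0)(W), all W → L
(3,2): only reaches (1,2)(W), (3,0)(W), (2,1)(W), all W → L
(4,0): only reaches (2,0)(W), which is W → L
(4,1): only reaches (2,1)(W), (3,0)(W), all W → L
(4,6): only reaches (2,6)(W), (4,4)(W), (4,3)(W), (4,2)(W), (3,5)(W), all W → L
(5,3): only reaches (3,3)(W), (0,3)(W), (5,1)(W), (5,0)(W), (4,2)(W), all W → L
(5,4): only reaches (3,4)(W), (0,4)(W), (5,2)(W), (5,1)(W), (5,0)(W), (4,3)(W), all W → L
(6,2): only reaches (4,2)(W), (1,2)(W), (6,0)(W), (5,1)(W), all W → L
(6,3): only reaches (4,3)(W), (1,3)(W), (6,1)(W), (6,0)(W), (5,2)(W), all W → L
(7,0): only reaches (5,0)(W), (2,0)(W), all W → L
(7,1): only reaches (5,1)(W), (2,1)(W), (6,0)(W), all W → L
(7,6): only reaches (5,6)(W), (2,6)(W), (7,4)(W), (7,3)(W), (7,2)(W), (6,5)(W), all W → L
(8,0): only reaches (6,0)(W), (3,0)(W), all W → L
(8,5): only reaches (6,5)(W), (3,5)(W), (8,3)(W), (8,2)(W), (8,1)(W), (7,4)(W), all W → L
(8,6): only reaches (6,6)(W), (3,6)(W), (8,4)(W), (8,3)(W), (8,2)(W), (7,5)(W), all W → L
(9,2): only reaches (7,2)(W), (4,2)(W), (9,0)(W), (8,1)(W), all W → L
(9,3): only reaches (7,3)(W), (4,3)(W), (9,1)(W), (9,0)(W), (8,2)(W), all W → L
Every other cell has at least one move into one of the L cells above, so it is W.
L cells per row: a=0: 3, a=1: 3, a=2: 2, a=3: 2, a=4: 3, a=5: 2, a=6: 2, a=7: 3, a=8: 3, a=9: 2; total 25.

25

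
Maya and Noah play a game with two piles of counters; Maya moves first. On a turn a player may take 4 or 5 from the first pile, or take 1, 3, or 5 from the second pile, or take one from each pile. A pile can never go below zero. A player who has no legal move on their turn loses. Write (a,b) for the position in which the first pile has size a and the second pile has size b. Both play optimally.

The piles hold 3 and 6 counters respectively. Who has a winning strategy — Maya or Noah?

Noah wins.

Build the W/L table. Terminal = L. A non-terminal position is W if it has a move to some L; otherwise it is L.
No move ever increases a pile, so every position that can arise here has a ≤ 3 and b ≤ 6; it is enough to label the cells with 0 ≤ a ≤ 3 and 0 ≤ b ≤ 6.
Every move lowers a or b (never raises either), so fill the grid row by row in increasing a, and left to right within a row: each cell's successors are then already labelled.
      b=0  b=1  b=2  b=3  b=4  b=5  b=6
a=0:    L    W    L    W    L    W    L
a=1:    L    W    L    W    L    W    L
a=2:    L    W    L    W    L    W    L
a=3:    L    W    L    W    L    W    L
Cells with no legal move (terminal, hence L): (0,0), (1,0), (2,0), (3,0).
The remaining L cells, each justified by listing all of its moves:
(0,2): the only move is to (0,1)(W), a W ⇒ L
(0,4): moves to (0,3)(W), (0,1)(W); every one is W ⇒ L
(0,6): moves to (0,5)(W), (0,3)(W), (0,1)(W); every one is W ⇒ L
(1,2): moves to (1,1)(W), (0,1)(W); every one is W ⇒ L
(1,4): moves to (1,3)(W), (1,1)(W), (0,3)(W); every one is W ⇒ L
(1,6): moves to (1,5)(W), (1,3)(W), (1,1)(W), (0,5)(W); every one is W ⇒ L
(2,2): moves to (2,1)(W), (1,1)(W); every one is W ⇒ L
(2,4): moves to (2,3)(W), (2,1)(W), (1,3)(W); every one is W ⇒ L
(2,6): moves to (2,5)(W), (2,3)(W), (2,1)(W), (1,5)(W); every one is W ⇒ L
(3,2): moves to (3,1)(W), (2,1)(W); every one is W ⇒ L
(3,4): moves to (3,3)(W), (3,1)(W), (2,3)(W); every one is W ⇒ L
(3,6): moves to (3,5)(W), (3,3)(W), (3,1)(W), (2,5)(W); every one is W ⇒ L
Every other cell has at least one move into one of the L cells above, so it is W.
The starting position (3,6) is L: whatever Maya does, the opponent receives a W position.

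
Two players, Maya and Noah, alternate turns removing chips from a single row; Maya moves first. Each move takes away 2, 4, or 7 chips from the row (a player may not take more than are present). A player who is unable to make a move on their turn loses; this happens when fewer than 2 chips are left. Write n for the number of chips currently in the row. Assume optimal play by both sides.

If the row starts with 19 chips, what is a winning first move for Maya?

Label each position W (a win for the player to move) or L (a loss). A position with no legal move is L; any other position is W exactly when some move reaches an L, and L when every move reaches a W.
n=0: no move → L
n=1: no move → L
n=2: can move to 0, which is L ⇒ W
n=3: can move to 1, which is L ⇒ W
n=4: can move to 0, which is L ⇒ W
n=5: can move to 1, which is L ⇒ W
n=6: moves to 4(W), 2(W); every one is W ⇒ L
n=7: can move to 0, which is L ⇒ W
n=8: can move to 6, which is L ⇒ W
n=9: moves to 7(W), 5(W), 2(W); every one is W ⇒ L
n=10: can move to 6, which is L ⇒ W
n=11: can move to 9, which is L ⇒ W
n=12: moves to 10(W), 8(W), 5(W); every one is W ⇒ L
n=13: can move to 9, which is L ⇒ W
n=14: can move to 12, which is L ⇒ W
n=15: moves to 13(W), 11(W), 8(W); every one is W ⇒ L
n=16: can move to 12, which is L ⇒ W
n=17: can move to 15, which is L ⇒ W
n=18: moves to 16(W), 14(W), 11(W); every one is W ⇒ L
n=19: can move to 15, which is L ⇒ W
From 19, the L positions reachable in one move are: 15, 12. Any move reaching one of these is winning.

Remove 4, leaving 15.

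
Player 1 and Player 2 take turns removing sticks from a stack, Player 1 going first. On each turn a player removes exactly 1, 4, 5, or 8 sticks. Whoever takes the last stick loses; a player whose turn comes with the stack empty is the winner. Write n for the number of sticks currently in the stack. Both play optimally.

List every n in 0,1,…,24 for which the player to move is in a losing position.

1, 3, 10, 12, 19, 21

Classify positions by backward induction: terminal positions (no move available) are W. From any other position, the mover wins iff some move reaches an L.
n=0: no move; the opponent has just taken the last stick and therefore loses → W
n=1: L (sole option 0(W) is W)
n=2: W (go to 1, an L position)
n=3: L (sole option 2(W) is W)
n=4: W (go to 3, an L position)
n=5: W (go to 1, an L position)
n=6: W (go to 1, an L position)
n=7: W (go to 3, an L position)
n=8: W (go to 3, an L position)
n=9: W (go to 1, an L position)
n=10: L (options 9(W), 6(W), 5(W), 2(W) are all W)
n=11: W (go to 10, an L position)
n=12: L (options 11(W), 8(W), 7(W), 4(W) are all W)
n=13: W (go to 12, an L position)
n=14: W (go to 10, an L position)
n=15: W (go to 10, an L position)
n=16: W (go to 12, an L position)
n=17: W (go to 12, an L position)
n=18: W (go to 10, an L position)
n=19: L (options 18(W), 15(W), 14(W), 11(W) are all W)
n=20: W (go to 19, an L position)
n=21: L (options 20(W), 17(W), 16(W), 13(W) are all W)
n=22: W (go to 21, an L position)
n=23: W (go to 19, an L position)
n=24: W (go to 19, an L position)
Reading off the rows marked L gives the requested list; there are 6 such values of n.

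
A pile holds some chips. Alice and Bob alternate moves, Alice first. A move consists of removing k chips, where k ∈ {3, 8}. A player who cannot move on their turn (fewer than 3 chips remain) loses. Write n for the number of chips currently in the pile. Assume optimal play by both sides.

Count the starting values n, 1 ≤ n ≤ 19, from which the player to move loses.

9

Work bottom-up. With no move the player to move loses. Otherwise the position is W if at least one move leads to an L position for the opponent, and L if every move leads to a W.
n=0: no move → L
n=1: no move → L
n=2: no move → L
n=3: reaches L-position 0 → W
n=4: reaches L-position 1 → W
n=5: reaches L-position 2 → W
n=6: only reaches 3(W), which is W → L
n=7: only reaches 4(W), which is W → L
n=8: reaches L-position 0 → W
n=9: reaches L-position 6 → W
n=10: reaches L-position 7 → W
n=11: only reaches 8(W), 3(W), all W → L
n=12: only reaches 9(W), 4(W), all W → L
n=13: only reaches 10(W), 5(W), all W → L
n=14: reaches L-position 11 → W
n=15: reaches L-position 12 → W
n=16: reaches L-position 13 → W
n=17: only reaches 14(W), 9(W), all W → L
n=18: only reaches 15(W), 10(W), all W → L
n=19: reaches L-position 11 → W
L entries with 1 ≤ n ≤ 19 (n=0 is outside the asked range and is not counted): n = 1, 2, 6, 7, 11, 12, 13, 17, 18; that makes 9.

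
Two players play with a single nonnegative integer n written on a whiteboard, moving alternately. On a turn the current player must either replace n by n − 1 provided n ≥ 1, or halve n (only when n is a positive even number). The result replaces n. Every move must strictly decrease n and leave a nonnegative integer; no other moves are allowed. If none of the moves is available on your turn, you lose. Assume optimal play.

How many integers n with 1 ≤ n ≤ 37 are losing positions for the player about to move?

Compute win/loss labels from the base case upward. A position with no move is L. Any other position is W if it can reach an L in one move, else L.
n=0: no move → L
n=1: W (go to 0, an L position)
n=2: L (sole option 1(W) is W)
n=3: W (go to 2, an L position)
n=4: W (go to 2, an L position)
n=5: L (sole option 4(W) is W)
n=6: W (go to 5, an L position)
n=7: L (sole option 6(W) is W)
n=8: W (go to 7, an L position)
n=9: L (sole option 8(W) is W)
n=10: W (go to 5, an L position)
n=11: L (sole option 10(W) is W)
n=12: W (go to 11, an L position)
n=13: L (sole option 12(W) is W)
n=14: W (go to 7, an L position)
n=15: L (sole option 14(W) is W)
n=16: W (go to 15, an L position)
n=17: L (sole option 16(W) is W)
n=18: W (go to 9, an L position)
n=19: L (sole option 18(W) is W)
n=20: W (go to 19, an L position)
n=21: L (sole option 20(W) is W)
n=22: W (go to 11, an L position)
n=23: L (sole option 22(W) is W)
n=24: W (go to 23, an L position)
n=25: L (sole option 24(W) is W)
n=26: W (go to 13, an L position)
n=27: L (sole option 26(W) is W)
n=28: W (go to 27, an L position)
n=29: L (sole option 28(W) is W)
n=30: W (go to 15, an L position)
n=31: L (sole option 30(W) is W)
n=32: W (go to 31, an L position)
n=33: L (sole option 32(W) is W)
n=34: W (go to 17, an L position)
n=35: L (sole option 34(W) is W)
n=36: W (go to 35, an L position)
n=37: L (sole option 36(W) is W)
L entries with 1 ≤ n ≤ 37 (n=0 is outside the asked range and is not counted): n = 2, 5, 7, 9, 11, 13, 15, 17, 19, 21, 23, 25, 27, 29, 31, 33, 35, 37; that makes 18.

18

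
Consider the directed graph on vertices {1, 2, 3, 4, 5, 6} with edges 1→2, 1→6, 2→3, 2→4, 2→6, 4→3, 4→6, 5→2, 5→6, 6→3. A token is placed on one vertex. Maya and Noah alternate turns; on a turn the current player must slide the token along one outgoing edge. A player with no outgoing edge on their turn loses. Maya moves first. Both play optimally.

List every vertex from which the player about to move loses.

1, 3, 5

Positions with no move are L. A position that does have a move is losing for the player to move precisely when every available move leads to a winning position for the opponent. Fill in the labels:
Every edge goes from a vertex to one that appears earlier in the order 3, 6, 4, 2, 1, 5, so processing vertices in that order labels each vertex after all of its successors.
3: no outgoing edge → L
6: W (go to 3, an L position)
4: W (go to 3, an L position)
2: W (go to 3, an L position)
1: L (options 2(W), 6(W) are all W)
5: L (options 2(W), 6(W) are all W)
The losing starting vertices are exactly the entries labelled L in this table (3 of them).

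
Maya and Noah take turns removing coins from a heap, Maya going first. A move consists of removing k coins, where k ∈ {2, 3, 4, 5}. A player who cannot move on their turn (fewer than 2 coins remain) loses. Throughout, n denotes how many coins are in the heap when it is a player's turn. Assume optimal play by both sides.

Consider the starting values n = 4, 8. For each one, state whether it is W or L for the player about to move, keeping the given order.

Work bottom-up. With no move the player to move loses. Otherwise the position is W if at least one move leads to an L position for the opponent, and L if every move leads to a W.
n=0: no move → L
n=1: no move → L
n=2: can move to 0, which is L ⇒ W
n=3: can move to 1, which is L ⇒ W
n=4: can move to 1, which is L ⇒ W
n=5: can move to 1, which is L ⇒ W
n=6: can move to 1, which is L ⇒ W
n=7: moves to 5(W), 4(W), 3(W), 2(W); every one is W ⇒ L
n=8: moves to 6(W), 5(W), 4(W), 3(W); every one is W ⇒ L

4: W, 8: L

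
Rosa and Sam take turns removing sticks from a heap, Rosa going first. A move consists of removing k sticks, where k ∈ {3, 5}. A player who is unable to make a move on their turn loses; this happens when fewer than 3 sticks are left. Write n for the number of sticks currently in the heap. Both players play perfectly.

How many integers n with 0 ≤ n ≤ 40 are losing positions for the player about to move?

16

Compute win/loss labels from the base case upward. A position with no move is L. Any other position is W if it can reach an L in one move, else L.
n=0: no move → L
n=1: no move → L
n=2: no move → L
n=3: reaches L-position 0 → W
n=4: reaches L-position 1 → W
n=5: reaches L-position 2 → W
n=6: reaches L-position 1 → W
n=7: reaches L-position 2 → W
n=8: only reaches 5(W), 3(W), all W → L
n=9: only reaches 6(W), 4(W), all W → L
n=10: only reaches 7(W), 5(W), all W → L
n=11: reaches L-position 8 → W
n=12: reaches L-position 9 → W
n=13: reaches L-position 10 → W
n=14: reaches L-position 9 → W
n=15: reaches L-position 10 → W
n=16: only reaches 13(W), 11(W), all W → L
n=17: only reaches 14(W), 12(W), all W → L
n=18: only reaches 15(W), 13(W), all W → L
n=19: reaches L-position 16 → W
n=20: reaches L-position 17 → W
n=21: reaches L-position 18 → W
n=22: reaches L-position 17 → W
n=23: reaches L-position 18 → W
n=24: only reaches 21(W), 19(W), all W → L
n=25: only reaches 22(W), 20(W), all W → L
n=26: only reaches 23(W), 21(W), all W → L
n=27: reaches L-position 24 → W
n=28: reaches L-position 25 → W
n=29: reaches L-position 26 → W
n=30: reaches L-position 25 → W
n=31: reaches L-position 26 → W
n=32: only reaches 29(W), 27(W), all W → L
n=33: only reaches 30(W), 28(W), all W → L
n=34: only reaches 31(W), 29(W), all W → L
n=35: reaches L-position 32 → W
n=36: reaches L-position 33 → W
n=37: reaches L-position 34 → W
n=38: reaches L-position 33 → W
n=39: reaches L-position 34 → W
n=40: only reaches 37(W), 35(W), all W → L
L entries with 0 ≤ n ≤ 40: n = 0, 1, 2, 8, 9, 10, 16, 17, 18, 24, 25, 26, 32, 33, 34, 40; that makes 16.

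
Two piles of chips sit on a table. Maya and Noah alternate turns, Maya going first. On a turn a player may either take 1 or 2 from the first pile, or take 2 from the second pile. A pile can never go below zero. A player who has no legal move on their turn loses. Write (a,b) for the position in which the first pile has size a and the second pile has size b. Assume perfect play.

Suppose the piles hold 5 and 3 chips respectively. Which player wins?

Maya wins.

Build the W/L table. Terminal = L. A non-terminal position is W if it has a move to some L; otherwise it is L.
No move ever increases a pile, so every position that can arise here has a ≤ 5 and b ≤ 3; it is enough to label the cells with 0 ≤ a ≤ 5 and 0 ≤ b ≤ 3.
Every move lowers a or b (never raises either), so fill the grid row by row in increasing a, and left to right within a row: each cell's successors are then already labelled.
      b=0  b=1  b=2  b=3
a=0:    L    L    W    W
a=1:    W    W    L    L
a=2:    W    W    W    W
a=3:    L    L    W    W
a=4:    W    W    L    L
a=5:    W    W    W    W
Cells with no legal move (terminal, hence L): (0,0), (0,1).
The remaining L cells, each justified by listing all of its moves:
(1,2): only reaches (0,2)(W), (1,0)(W), all W → L
(1,3): only reaches (0,3)(W), (1,1)(W), all W → L
(3,0): only reaches (2,0)(W), (1,0)(W), all W → L
(3,1): only reaches (2,1)(W), (1,1)(W), all W → L
(4,2): only reaches (3,2)(W), (2,2)(W), (4,0)(W), all W → L
(4,3): only reaches (3,3)(W), (2,3)(W), (4,1)(W), all W → L
Every other cell has at least one move into one of the L cells above, so it is W.
From (5,3) Maya can move to (4,3), reaching an L position.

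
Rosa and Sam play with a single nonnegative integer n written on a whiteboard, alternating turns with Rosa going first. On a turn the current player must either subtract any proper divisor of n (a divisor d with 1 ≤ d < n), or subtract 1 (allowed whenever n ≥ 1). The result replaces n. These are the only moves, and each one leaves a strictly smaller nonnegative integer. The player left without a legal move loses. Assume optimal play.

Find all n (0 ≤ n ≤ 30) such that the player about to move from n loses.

Classify positions by backward induction: terminal positions (no move available) are L. From any other position, the mover wins iff some move reaches an L.
n=0: no move → L
n=1: reaches L-position 0 → W
n=2: only reaches 1(W), which is W → L
n=3: reaches L-position 2 → W
n=4: reaches L-position 2 → W
n=5: only reaches 4(W), which is W → L
n=6: reaches L-position 5 → W
n=7: only reaches 6(W), which is W → L
n=8: reaches L-position 7 → W
n=9: only reaches 6(W), 8(W), all W → L
n=10: reaches L-position 5 → W
n=11: only reaches 10(W), which is W → L
n=12: reaches L-position 9 → W
n=13: only reaches 12(W), which is W → L
n=14: reaches L-position 7 → W
n=15: only reaches 10(W), 12(W), 14(W), all W → L
n=16: reaches L-position 15 → W
n=17: only reaches 16(W), which is W → L
n=18: reaches L-position 9 → W
n=19: only reaches 18(W), which is W → L
n=20: reaches L-position 15 → W
n=21: only reaches 14(W), 18(W), 20(W), all W → L
n=22: reaches L-position 11 → W
n=23: only reaches 22(W), which is W → L
n=24: reaches L-position 21 → W
n=25: only reaches 20(W), 24(W), all W → L
n=26: reaches L-position 13 → W
n=27: only reaches 18(W), 24(W), 26(W), all W → L
n=28: reaches L-position 21 → W
n=29: only reaches 28(W), which is W → L
n=30: reaches L-position 15 → W
The losing starting values of n are exactly the entries labelled L in this table (15 of them).

0, 2, 5, 7, 9, 11, 13, 15, 17, 19, 21, 23, 25, 27, 29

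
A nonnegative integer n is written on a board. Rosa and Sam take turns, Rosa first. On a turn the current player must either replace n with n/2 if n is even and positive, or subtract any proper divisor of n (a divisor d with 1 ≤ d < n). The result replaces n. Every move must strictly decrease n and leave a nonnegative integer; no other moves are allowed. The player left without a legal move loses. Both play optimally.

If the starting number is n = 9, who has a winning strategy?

Positions with no move are L. A position that does have a move is losing for the player to move precisely when every available move leads to a winning position for the opponent. Fill in the labels:
n=0: no move → L
n=1: no move → L
n=2: can move to 1, which is L ⇒ W
n=3: the only move is to 2(W), a W ⇒ L
n=4: can move to 3, which is L ⇒ W
n=5: the only move is to 4(W), a W ⇒ L
n=6: can move to 3, which is L ⇒ W
n=7: the only move is to 6(W), a W ⇒ L
n=8: can move to 7, which is L ⇒ W
n=9: moves to 6(W), 8(W); every one is W ⇒ L
The starting position 9 is L: whatever Rosa does, the opponent receives a W position.

Sam wins.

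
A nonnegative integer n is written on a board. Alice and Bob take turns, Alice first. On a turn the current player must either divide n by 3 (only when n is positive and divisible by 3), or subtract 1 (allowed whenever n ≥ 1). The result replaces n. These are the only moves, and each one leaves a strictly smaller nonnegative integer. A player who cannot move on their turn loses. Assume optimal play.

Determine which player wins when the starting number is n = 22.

Bob wins.

Positions with no move are L. A position that does have a move is losing for the player to move precisely when every available move leads to a winning position for the opponent. Fill in the labels:
n=0: no move → L
n=1: can move to 0, which is L ⇒ W
n=2: the only move is to 1(W), a W ⇒ L
n=3: can move to 2, which is L ⇒ W
n=4: the only move is to 3(W), a W ⇒ L
n=5: can move to 4, which is L ⇒ W
n=6: can move to 2, which is L ⇒ W
n=7: the only move is to 6(W), a W ⇒ L
n=8: can move to 7, which is L ⇒ W
n=9: moves to 3(W), 8(W); every one is W ⇒ L
n=10: can move to 9, which is L ⇒ W
n=11: the only move is to 10(W), a W ⇒ L
n=12: can move to 4, which is L ⇒ W
n=13: the only move is to 12(W), a W ⇒ L
n=14: can move to 13, which is L ⇒ W
n=15: moves to 5(W), 14(W); every one is W ⇒ L
n=16: can move to 15, which is L ⇒ W
n=17: the only move is to 16(W), a W ⇒ L
n=18: can move to 17, which is L ⇒ W
n=19: the only move is to 18(W), a W ⇒ L
n=20: can move to 19, which is L ⇒ W
n=21: can move to 7, which is L ⇒ W
n=22: the only move is to 21(W), a W ⇒ L
The starting position 22 is L: whatever Alice does, the opponent receives a W position.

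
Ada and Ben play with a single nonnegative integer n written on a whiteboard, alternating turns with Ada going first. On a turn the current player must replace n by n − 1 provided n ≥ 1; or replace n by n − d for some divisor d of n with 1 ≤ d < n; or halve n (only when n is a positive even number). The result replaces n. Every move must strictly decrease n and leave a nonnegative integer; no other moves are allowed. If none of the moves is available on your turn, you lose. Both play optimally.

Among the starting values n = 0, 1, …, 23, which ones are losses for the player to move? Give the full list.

Positions with no move are L. A position that does have a move is losing for the player to move precisely when every available move leads to a winning position for the opponent. Fill in the labels:
n=0: no move → L
n=1: W (go to 0, an L position)
n=2: L (sole option 1(W) is W)
n=3: W (go to 2, an L position)
n=4: W (go to 2, an L position)
n=5: L (sole option 4(W) is W)
n=6: W (go to 5, an L position)
n=7: L (sole option 6(W) is W)
n=8: W (go to 7, an L position)
n=9: L (options 6(W), 8(W) are all W)
n=10: W (go to 5, an L position)
n=11: L (sole option 10(W) is W)
n=12: W (go to 9, an L position)
n=13: L (sole option 12(W) is W)
n=14: W (go to 7, an L position)
n=15: L (options 10(W), 12(W), 14(W) are all W)
n=16: W (go to 15, an L position)
n=17: L (sole option 16(W) is W)
n=18: W (go to 9, an L position)
n=19: L (sole option 18(W) is W)
n=20: W (go to 15, an L position)
n=21: L (options 14(W), 18(W), 20(W) are all W)
n=22: W (go to 11, an L position)
n=23: L (sole option 22(W) is W)
The losing starting values of n are exactly the entries labelled L in this table (12 of them).

0, 2, 5, 7, 9, 11, 13, 15, 17, 19, 21, 23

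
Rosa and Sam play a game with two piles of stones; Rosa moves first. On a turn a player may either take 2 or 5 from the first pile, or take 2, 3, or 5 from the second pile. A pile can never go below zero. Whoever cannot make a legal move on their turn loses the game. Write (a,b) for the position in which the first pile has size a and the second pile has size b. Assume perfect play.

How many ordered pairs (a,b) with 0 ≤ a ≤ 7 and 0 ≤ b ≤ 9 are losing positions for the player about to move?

27

Positions with no move are L. A position that does have a move is losing for the player to move precisely when every available move leads to a winning position for the opponent. Fill in the labels:
Every move lowers a or b (never raises either), so fill the grid row by row in increasing a, and left to right within a row: each cell's successors are then already labelled.
      b=0  b=1  b=2  b=3  b=4  b=5  b=6  b=7  b=8  b=9
a=0:    L    L    W    W    W    W    W    L    L    W
a=1:    L    L    W    W    W    W    W    L    L    W
a=2:    W    W    L    L    W    W    W    W    W    L
a=3:    W    W    L    L    W    W    W    W    W    L
a=4:    L    L    W    W    W    W    W    L    L    W
a=5:    W    W    W    W    L    L    W    W    W    W
a=6:    W    W    L    L    W    W    W    W    W    L
a=7:    L    L    W    W    W    W    W    L    L    W
Cells with no legal move (terminal, hence L): (0,0), (0,1), (1,0), (1,1).
The remaining L cells, each justified by listing all of its moves:
(0,7): L (options (0,5)(W), (0,4)(W), (0,2)(W) are all W)
(0,8): L (options (0,6)(W), (0,5)(W), (0,3)(W) are all W)
(1,7): L (options (1,5)(W), (1,4)(W), (1,2)(W) are all W)
(1,8): L (options (1,6)(W), (1,5)(W), (1,3)(W) are all W)
(2,2): L (options (0,2)(W), (2,0)(W) are all W)
(2,3): L (options (0,3)(W), (2,1)(W), (2,0)(W) are all W)
(2,9): L (options (0,9)(W), (2,7)(W), (2,6)(W), (2,4)(W) are all W)
(3,2): L (options (1,2)(W), (3,0)(W) are all W)
(3,3): L (options (1,3)(W), (3,1)(W), (3,0)(W) are all W)
(3,9): L (options (1,9)(W), (3,7)(W), (3,6)(W), (3,4)(W) are all W)
(4,0): L (sole option (2,0)(W) is W)
(4,1): L (sole option (2,1)(W) is W)
(4,7): L (options (2,7)(W), (4,5)(W), (4,4)(W), (4,2)(W) are all W)
(4,8): L (options (2,8)(W), (4,6)(W), (4,5)(W), (4,3)(W) are all W)
(5,4): L (options (3,4)(W), (0,4)(W), (5,2)(W), (5,1)(W) are all W)
(5,5): L (options (3,5)(W), (0,5)(W), (5,3)(W), (5,2)(W), (5,0)(W) are all W)
(6,2): L (options (4,2)(W), (1,2)(W), (6,0)(W) are all W)
(6,3): L (options (4,3)(W), (1,3)(W), (6,1)(W), (6,0)(W) are all W)
(6,9): L (options (4,9)(W), (1,9)(W), (6,7)(W), (6,6)(W), (6,4)(W) are all W)
(7,0): L (options (5,0)(W), (2,0)(W) are all W)
(7,1): L (options (5,1)(W), (2,1)(W) are all W)
(7,7): L (options (5,7)(W), (2,7)(W), (7,5)(W), (7,4)(W), (7,2)(W) are all W)
(7,8): L (options (5,8)(W), (2,8)(W), (7,6)(W), (7,5)(W), (7,3)(W) are all W)
Every other cell has at least one move into one of the L cells above, so it is W.
L cells per row: a=0: 4, a=1: 4, a=2: 3, a=3: 3, a=4: 4, a=5: 2, a=6: 3, a=7: 4; total 27.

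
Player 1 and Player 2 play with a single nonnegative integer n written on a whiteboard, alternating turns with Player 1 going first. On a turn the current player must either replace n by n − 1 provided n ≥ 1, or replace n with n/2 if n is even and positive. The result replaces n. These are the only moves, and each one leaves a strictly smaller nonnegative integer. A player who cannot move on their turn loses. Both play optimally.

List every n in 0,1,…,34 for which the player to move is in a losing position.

0, 2, 5, 7, 9, 11, 13, 15, 17, 19, 21, 23, 25, 27, 29, 31, 33

Label each position W (a win for the player to move) or L (a loss). A position with no legal move is L; any other position is W exactly when some move reaches an L, and L when every move reaches a W.
n=0: no move → L
n=1: can move to 0, which is L ⇒ W
n=2: the only move is to 1(W), a W ⇒ L
n=3: can move to 2, which is L ⇒ W
n=4: can move to 2, which is L ⇒ W
n=5: the only move is to 4(W), a W ⇒ L
n=6: can move to 5, which is L ⇒ W
n=7: the only move is to 6(W), a W ⇒ L
n=8: can move to 7, which is L ⇒ W
n=9: the only move is to 8(W), a W ⇒ L
n=10: can move to 5, which is L ⇒ W
n=11: the only move is to 10(W), a W ⇒ L
n=12: can move to 11, which is L ⇒ W
n=13: the only move is to 12(W), a W ⇒ L
n=14: can move to 7, which is L ⇒ W
n=15: the only move is to 14(W), a W ⇒ L
n=16: can move to 15, which is L ⇒ W
n=17: the only move is to 16(W), a W ⇒ L
n=18: can move to 9, which is L ⇒ W
n=19: the only move is to 18(W), a W ⇒ L
n=20: can move to 19, which is L ⇒ W
n=21: the only move is to 20(W), a W ⇒ L
n=22: can move to 11, which is L ⇒ W
n=23: the only move is to 22(W), a W ⇒ L
n=24: can move to 23, which is L ⇒ W
n=25: the only move is to 24(W), a W ⇒ L
n=26: can move to 13, which is L ⇒ W
n=27: the only move is to 26(W), a W ⇒ L
n=28: can move to 27, which is L ⇒ W
n=29: the only move is to 28(W), a W ⇒ L
n=30: can move to 15, which is L ⇒ W
n=31: the only move is to 30(W), a W ⇒ L
n=32: can move to 31, which is L ⇒ W
n=33: the only move is to 32(W), a W ⇒ L
n=34: can move to 17, which is L ⇒ W
The losing starting values of n are exactly the entries labelled L in this table (17 of them).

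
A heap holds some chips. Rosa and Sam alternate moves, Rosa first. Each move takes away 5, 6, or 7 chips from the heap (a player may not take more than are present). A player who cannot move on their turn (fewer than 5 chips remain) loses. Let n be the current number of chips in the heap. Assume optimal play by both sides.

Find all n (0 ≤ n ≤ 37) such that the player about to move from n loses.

0, 1, 2, 3, 4, 12, 13, 14, 15, 16, 24, 25, 26, 27, 28, 36, 37

Positions with no move are L. A position that does have a move is losing for the player to move precisely when every available move leads to a winning position for the opponent. Fill in the labels:
n=0: no move → L
n=1: no move → L
n=2: no move → L
n=3: no move → L
n=4: no move → L
n=5: W (go to 0, an L position)
n=6: W (go to 1, an L position)
n=7: W (go to 2, an L position)
n=8: W (go to 3, an L position)
n=9: W (go to 4, an L position)
n=10: W (go to 4, an L position)
n=11: W (go to 4, an L position)
n=12: L (options 7(W), 6(W), 5(W) are all W)
n=13: L (options 8(W), 7(W), 6(W) are all W)
n=14: L (options 9(W), 8(W), 7(W) are all W)
n=15: L (options 10(W), 9(W), 8(W) are all W)
n=16: L (options 11(W), 10(W), 9(W) are all W)
n=17: W (go to 12, an L position)
n=18: W (go to 13, an L position)
n=19: W (go to 14, an L position)
n=20: W (go to 15, an L position)
n=21: W (go to 16, an L position)
n=22: W (go to 16, an L position)
n=23: W (go to 16, an L position)
n=24: L (options 19(W), 18(W), 17(W) are all W)
n=25: L (options 20(W), 19(W), 18(W) are all W)
n=26: L (options 21(W), 20(W), 19(W) are all W)
n=27: L (options 22(W), 21(W), 20(W) are all W)
n=28: L (options 23(W), 22(W), 21(W) are all W)
n=29: W (go to 24, an L position)
n=30: W (go to 25, an L position)
n=31: W (go to 26, an L position)
n=32: W (go to 27, an L position)
n=33: W (go to 28, an L position)
n=34: W (go to 28, an L position)
n=35: W (go to 28, an L position)
n=36: L (options 31(W), 30(W), 29(W) are all W)
n=37: L (options 32(W), 31(W), 30(W) are all W)
Reading off the rows marked L gives the requested list; there are 17 such values of n.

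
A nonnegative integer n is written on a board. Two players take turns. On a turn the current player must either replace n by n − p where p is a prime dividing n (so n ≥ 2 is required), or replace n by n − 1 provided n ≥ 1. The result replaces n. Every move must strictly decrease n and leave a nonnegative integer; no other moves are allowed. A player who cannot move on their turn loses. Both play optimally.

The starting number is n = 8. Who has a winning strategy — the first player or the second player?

The second player wins.

Work bottom-up. With no move the player to move loses. Otherwise the position is W if at least one move leads to an L position for the opponent, and L if every move leads to a W.
n=0: no move → L
n=1: reaches L-position 0 → W
n=2: reaches L-position 0 → W
n=3: reaches L-position 0 → W
n=4: only reaches 2(W), 3(W), all W → L
n=5: reaches L-position 0 → W
n=6: reaches L-position 4 → W
n=7: reaches L-position 0 → W
n=8: only reaches 6(W), 7(W), all W → L
Every move from 8 reaches a W position, so the mover loses.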